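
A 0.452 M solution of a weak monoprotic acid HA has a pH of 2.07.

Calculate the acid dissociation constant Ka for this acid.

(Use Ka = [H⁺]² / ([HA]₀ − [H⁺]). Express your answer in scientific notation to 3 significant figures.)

[H⁺] = 10^(−pH) = 10^(−2.07) = 8.511e-03 M. For HA ⇌ H⁺ + A⁻, Ka = [H⁺][A⁻]/[HA] = [H⁺]² / ([HA]₀ − [H⁺]) = (8.511e-03)² / (0.452 − 8.511e-03) = 1.63e-04.

K_a = 1.63e-04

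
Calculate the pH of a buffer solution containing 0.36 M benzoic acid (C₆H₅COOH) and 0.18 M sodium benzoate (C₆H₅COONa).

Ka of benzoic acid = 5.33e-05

pKa = -log(5.33e-05) = 4.27. pH = pKa + log([A⁻]/[HA]) = 4.27 + log(0.18/0.36)

pH = 3.97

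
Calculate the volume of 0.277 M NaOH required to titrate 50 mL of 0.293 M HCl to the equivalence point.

At equivalence: moles acid = moles base. moles HCl = 0.293 × 50/1000 = 0.01465 mol. V_base = moles / 0.277 × 1000 = 52.9 mL.

V_{base} = 52.9 mL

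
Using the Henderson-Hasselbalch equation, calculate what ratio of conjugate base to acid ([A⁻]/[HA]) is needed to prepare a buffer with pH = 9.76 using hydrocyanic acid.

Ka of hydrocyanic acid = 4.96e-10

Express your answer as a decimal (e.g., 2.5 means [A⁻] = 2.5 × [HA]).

pKa = -log(4.96e-10) = 9.3045. pH = pKa + log([A⁻]/[HA]), so log([A⁻]/[HA]) = pH − pKa = 9.76 − 9.3045 = 0.4555. [A⁻]/[HA] = 10^(0.4555) = 2.85

[A⁻]/[HA] = 2.85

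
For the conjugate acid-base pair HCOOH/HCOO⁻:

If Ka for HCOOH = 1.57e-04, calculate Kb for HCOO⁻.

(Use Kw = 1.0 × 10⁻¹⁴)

For a conjugate pair Ka × Kb = Kw, so Kb = Kw/Ka = 1.0 × 10⁻¹⁴ / 1.57e-04 = 6.37e-11.

K_b = 6.37e-11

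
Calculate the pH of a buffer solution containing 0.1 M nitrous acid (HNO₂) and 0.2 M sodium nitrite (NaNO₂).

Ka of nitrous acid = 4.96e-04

pKa = -log(4.96e-04) = 3.30. pH = pKa + log([A⁻]/[HA]) = 3.30 + log(0.2/0.1)

pH = 3.61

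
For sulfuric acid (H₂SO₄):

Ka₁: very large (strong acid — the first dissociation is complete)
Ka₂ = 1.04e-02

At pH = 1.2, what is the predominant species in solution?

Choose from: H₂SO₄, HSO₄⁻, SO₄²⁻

The first dissociation is complete, so H₂SO₄ itself is never the predominant species in water; pKa₂ = -log(1.04e-02) = 1.98. For a polyprotic acid the predominant species crosses at each pKa: below pKa_n the protonated form dominates, above it the deprotonated form does. At pH = 1.2, the predominant species is HSO₄⁻.

HSO₄⁻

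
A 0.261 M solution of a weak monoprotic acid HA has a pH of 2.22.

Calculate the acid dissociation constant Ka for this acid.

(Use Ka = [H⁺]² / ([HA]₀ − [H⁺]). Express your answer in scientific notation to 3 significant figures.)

[H⁺] = 10^(−pH) = 10^(−2.22) = 6.026e-03 M. For HA ⇌ H⁺ + A⁻, Ka = [H⁺][A⁻]/[HA] = [H⁺]² / ([HA]₀ − [H⁺]) = (6.026e-03)² / (0.261 − 6.026e-03) = 1.42e-04.

K_a = 1.42e-04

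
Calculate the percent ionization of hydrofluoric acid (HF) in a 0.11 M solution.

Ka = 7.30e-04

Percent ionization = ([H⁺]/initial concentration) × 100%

Using Ka equilibrium: x² + Ka×x - Ka×C = 0. Solving: [H⁺] = 8.6035e-03. Percent = (8.6035e-03/0.11) × 100

Percent ionization = 7.82%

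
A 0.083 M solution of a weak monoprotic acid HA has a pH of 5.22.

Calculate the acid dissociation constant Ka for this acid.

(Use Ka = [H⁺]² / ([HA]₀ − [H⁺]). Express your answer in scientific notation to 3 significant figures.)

[H⁺] = 10^(−pH) = 10^(−5.22) = 6.026e-06 M. For HA ⇌ H⁺ + A⁻, Ka = [H⁺][A⁻]/[HA] = [H⁺]² / ([HA]₀ − [H⁺]) = (6.026e-06)² / (0.083 − 6.026e-06) = 4.37e-10.

K_a = 4.37e-10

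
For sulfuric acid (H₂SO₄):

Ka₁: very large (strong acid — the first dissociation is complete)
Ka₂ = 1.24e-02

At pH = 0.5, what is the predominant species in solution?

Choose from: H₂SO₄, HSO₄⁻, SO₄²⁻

The first dissociation is complete, so H₂SO₄ itself is never the predominant species in water; pKa₂ = -log(1.24e-02) = 1.91. For a polyprotic acid the predominant species crosses at each pKa: below pKa_n the protonated form dominates, above it the deprotonated form does. At pH = 0.5, the predominant species is HSO₄⁻.

HSO₄⁻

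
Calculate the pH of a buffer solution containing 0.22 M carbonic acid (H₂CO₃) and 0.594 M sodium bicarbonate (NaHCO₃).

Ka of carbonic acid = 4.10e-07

pKa = -log(4.10e-07) = 6.39. pH = pKa + log([A⁻]/[HA]) = 6.39 + log(0.594/0.22)

pH = 6.82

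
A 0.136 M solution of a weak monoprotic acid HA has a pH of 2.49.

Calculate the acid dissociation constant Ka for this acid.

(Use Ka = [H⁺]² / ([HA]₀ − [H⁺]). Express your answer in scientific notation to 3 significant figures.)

[H⁺] = 10^(−pH) = 10^(−2.49) = 3.236e-03 M. For HA ⇌ H⁺ + A⁻, Ka = [H⁺][A⁻]/[HA] = [H⁺]² / ([HA]₀ − [H⁺]) = (3.236e-03)² / (0.136 − 3.236e-03) = 7.89e-05.

K_a = 7.89e-05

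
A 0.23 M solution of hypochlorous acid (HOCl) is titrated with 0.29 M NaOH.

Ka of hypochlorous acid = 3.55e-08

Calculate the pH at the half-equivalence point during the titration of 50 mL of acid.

At half-equivalence [HA] = [A⁻], so Henderson-Hasselbalch gives pH = pKa = -log(3.55e-08) = 7.45.

pH = pKa = 7.45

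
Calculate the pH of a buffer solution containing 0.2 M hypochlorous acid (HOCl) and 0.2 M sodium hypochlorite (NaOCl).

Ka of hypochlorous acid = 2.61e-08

pKa = -log(2.61e-08) = 7.58. pH = pKa + log([A⁻]/[HA]) = 7.58 + log(0.2/0.2)

pH = 7.58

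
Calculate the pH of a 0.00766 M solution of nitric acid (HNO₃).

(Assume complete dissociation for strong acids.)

[H⁺] = 0.00766 M for strong acid. pH = -log[H⁺] = -log(0.00766)

pH = 2.12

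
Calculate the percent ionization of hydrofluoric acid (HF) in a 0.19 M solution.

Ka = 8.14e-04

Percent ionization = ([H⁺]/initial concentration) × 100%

Using Ka equilibrium: x² + Ka×x - Ka×C = 0. Solving: [H⁺] = 1.2036e-02. Percent = (1.2036e-02/0.19) × 100

Percent ionization = 6.33%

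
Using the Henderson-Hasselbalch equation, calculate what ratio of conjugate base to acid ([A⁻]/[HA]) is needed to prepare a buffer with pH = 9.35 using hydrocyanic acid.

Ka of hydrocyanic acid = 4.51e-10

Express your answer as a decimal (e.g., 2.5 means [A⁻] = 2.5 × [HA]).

pKa = -log(4.51e-10) = 9.3458. pH = pKa + log([A⁻]/[HA]), so log([A⁻]/[HA]) = pH − pKa = 9.35 − 9.3458 = 0.0042. [A⁻]/[HA] = 10^(0.0042) = 1.01

[A⁻]/[HA] = 1.01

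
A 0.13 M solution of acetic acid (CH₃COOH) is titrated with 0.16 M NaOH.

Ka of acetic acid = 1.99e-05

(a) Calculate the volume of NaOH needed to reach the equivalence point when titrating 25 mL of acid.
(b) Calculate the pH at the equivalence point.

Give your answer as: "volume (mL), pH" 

moles acid = 0.13 × 25/1000 = 0.00325 mol; V_base = moles/0.16 × 1000 = 20.3 mL. At equivalence only the conjugate base is present: [A⁻] = 0.00325/0.045 = 7.1724e-02 M. Kb = Kw/Ka = 5.03e-10; [OH⁻] = √(Kb × [A⁻]) = 6.0035e-06; pOH = 5.22; pH = 14 - pOH = 8.78.

V = 20.3 mL, pH = 8.78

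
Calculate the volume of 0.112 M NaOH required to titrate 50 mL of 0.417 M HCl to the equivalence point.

At equivalence: moles acid = moles base. moles HCl = 0.417 × 50/1000 = 0.02085 mol. V_base = moles / 0.112 × 1000 = 186.2 mL.

V_{base} = 186.2 mL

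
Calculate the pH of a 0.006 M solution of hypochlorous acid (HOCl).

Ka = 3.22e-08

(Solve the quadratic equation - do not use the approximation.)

x² + Ka×x - Ka×C = 0. Using quadratic formula: [H⁺] = 1.3884e-05

pH = 4.86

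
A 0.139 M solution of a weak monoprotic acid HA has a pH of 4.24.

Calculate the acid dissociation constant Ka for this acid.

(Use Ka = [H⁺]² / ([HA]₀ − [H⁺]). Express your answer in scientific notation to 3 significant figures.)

[H⁺] = 10^(−pH) = 10^(−4.24) = 5.754e-05 M. For HA ⇌ H⁺ + A⁻, Ka = [H⁺][A⁻]/[HA] = [H⁺]² / ([HA]₀ − [H⁺]) = (5.754e-05)² / (0.139 − 5.754e-05) = 2.38e-08.

K_a = 2.38e-08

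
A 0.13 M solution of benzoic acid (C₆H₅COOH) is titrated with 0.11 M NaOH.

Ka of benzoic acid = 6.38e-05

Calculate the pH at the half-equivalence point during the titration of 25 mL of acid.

At half-equivalence [HA] = [A⁻], so Henderson-Hasselbalch gives pH = pKa = -log(6.38e-05) = 4.20.

pH = pKa = 4.20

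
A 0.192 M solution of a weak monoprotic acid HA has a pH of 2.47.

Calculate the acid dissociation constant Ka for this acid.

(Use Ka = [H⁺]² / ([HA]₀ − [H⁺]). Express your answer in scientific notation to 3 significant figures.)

[H⁺] = 10^(−pH) = 10^(−2.47) = 3.388e-03 M. For HA ⇌ H⁺ + A⁻, Ka = [H⁺][A⁻]/[HA] = [H⁺]² / ([HA]₀ − [H⁺]) = (3.388e-03)² / (0.192 − 3.388e-03) = 6.09e-05.

K_a = 6.09e-05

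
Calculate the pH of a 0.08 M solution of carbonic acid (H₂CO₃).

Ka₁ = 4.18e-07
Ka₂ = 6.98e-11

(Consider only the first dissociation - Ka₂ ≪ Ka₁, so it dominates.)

First dissociation dominates. From Ka₁ = [H⁺][HA⁻]/[H₂A], x² + Ka₁·x − Ka₁·C = 0 with C = 0.08 M and Ka₁ = 4.18e-07. Solving: [H⁺] = (−Ka₁ + √(Ka₁² + 4·Ka₁·C)) / 2 = 1.8266e-04 M. pH = -log(1.8266e-04) = 3.74.

pH = 3.74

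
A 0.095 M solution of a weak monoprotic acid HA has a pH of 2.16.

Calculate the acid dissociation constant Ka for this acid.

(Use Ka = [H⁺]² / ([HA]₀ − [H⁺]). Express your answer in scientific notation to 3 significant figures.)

[H⁺] = 10^(−pH) = 10^(−2.16) = 6.918e-03 M. For HA ⇌ H⁺ + A⁻, Ka = [H⁺][A⁻]/[HA] = [H⁺]² / ([HA]₀ − [H⁺]) = (6.918e-03)² / (0.095 − 6.918e-03) = 5.43e-04.

K_a = 5.43e-04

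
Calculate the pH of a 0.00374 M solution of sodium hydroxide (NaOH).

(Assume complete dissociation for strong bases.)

[OH⁻] = 0.00374 M for strong base. pOH = -log[OH⁻] = 2.43, pH = 14 - pOH

pH = 11.57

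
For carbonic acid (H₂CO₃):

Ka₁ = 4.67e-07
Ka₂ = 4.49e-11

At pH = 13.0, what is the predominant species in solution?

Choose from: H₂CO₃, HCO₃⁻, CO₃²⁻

pKa₁ = 6.33, pKa₂ = 10.35. For a polyprotic acid the predominant species crosses at each pKa: below pKa_n the protonated form dominates, above it the deprotonated form does. At pH = 13.0, the predominant species is CO₃²⁻.

CO₃²⁻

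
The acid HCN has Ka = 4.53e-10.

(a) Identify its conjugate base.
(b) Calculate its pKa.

(a) The conjugate base is formed by removing one H⁺ from HCN, giving CN⁻. (b) pKa = -log(Ka) = -log(4.53e-10) = 9.34.

Conjugate base: CN⁻; pK_a = 9.34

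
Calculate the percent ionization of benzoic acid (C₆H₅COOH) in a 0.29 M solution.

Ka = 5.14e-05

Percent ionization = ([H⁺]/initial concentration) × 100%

Using Ka equilibrium: x² + Ka×x - Ka×C = 0. Solving: [H⁺] = 3.8352e-03. Percent = (3.8352e-03/0.29) × 100

Percent ionization = 1.32%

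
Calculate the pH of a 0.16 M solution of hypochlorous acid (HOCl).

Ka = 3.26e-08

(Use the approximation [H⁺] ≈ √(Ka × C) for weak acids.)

[H⁺] = √(Ka × C) = √(3.26e-08 × 0.16) = 7.2222e-05. pH = -log(7.2222e-05)

pH = 4.14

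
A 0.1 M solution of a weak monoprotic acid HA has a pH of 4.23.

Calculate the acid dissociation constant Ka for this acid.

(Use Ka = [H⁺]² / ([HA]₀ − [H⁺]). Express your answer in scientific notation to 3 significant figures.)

[H⁺] = 10^(−pH) = 10^(−4.23) = 5.888e-05 M. For HA ⇌ H⁺ + A⁻, Ka = [H⁺][A⁻]/[HA] = [H⁺]² / ([HA]₀ − [H⁺]) = (5.888e-05)² / (0.1 − 5.888e-05) = 3.47e-08.

K_a = 3.47e-08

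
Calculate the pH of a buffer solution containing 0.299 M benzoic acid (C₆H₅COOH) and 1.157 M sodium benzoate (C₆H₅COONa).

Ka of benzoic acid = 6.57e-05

pKa = -log(6.57e-05) = 4.18. pH = pKa + log([A⁻]/[HA]) = 4.18 + log(1.157/0.299)

pH = 4.77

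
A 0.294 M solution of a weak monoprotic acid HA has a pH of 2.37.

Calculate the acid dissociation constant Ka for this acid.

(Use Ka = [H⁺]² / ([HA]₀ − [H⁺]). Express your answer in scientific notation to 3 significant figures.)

[H⁺] = 10^(−pH) = 10^(−2.37) = 4.266e-03 M. For HA ⇌ H⁺ + A⁻, Ka = [H⁺][A⁻]/[HA] = [H⁺]² / ([HA]₀ − [H⁺]) = (4.266e-03)² / (0.294 − 4.266e-03) = 6.28e-05.

K_a = 6.28e-05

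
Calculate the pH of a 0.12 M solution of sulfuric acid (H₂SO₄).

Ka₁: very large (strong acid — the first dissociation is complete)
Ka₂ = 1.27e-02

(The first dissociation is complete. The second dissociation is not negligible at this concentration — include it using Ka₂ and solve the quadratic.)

First dissociation is complete: [H⁺]₀ = [HSO₄⁻]₀ = C = 0.12 M. Second dissociation HSO₄⁻ ⇌ H⁺ + SO₄²⁻: let x = [SO₄²⁻]. Ka₂ = (C + x)·x / (C − x) = 1.27e-02 → x² + (C + Ka₂)·x − Ka₂·C = 0 → x² + 0.13270·x − 1.524e-03 = 0. x = (−0.13270 + √(0.13270² + 4 × 1.524e-03)) / 2 = 1.0633e-02 M. [H⁺] = C + x = 0.12 + 1.0633e-02 = 1.3063e-01 M. pH = -log(1.3063e-01) = 0.88.

pH = 0.88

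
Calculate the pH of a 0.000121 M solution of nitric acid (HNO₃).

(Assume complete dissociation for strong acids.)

[H⁺] = 0.000121 M for strong acid. pH = -log[H⁺] = -log(0.000121)

pH = 3.92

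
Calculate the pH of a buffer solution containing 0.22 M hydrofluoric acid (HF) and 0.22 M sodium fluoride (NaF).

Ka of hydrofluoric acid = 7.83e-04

pKa = -log(7.83e-04) = 3.11. pH = pKa + log([A⁻]/[HA]) = 3.11 + log(0.22/0.22)

pH = 3.11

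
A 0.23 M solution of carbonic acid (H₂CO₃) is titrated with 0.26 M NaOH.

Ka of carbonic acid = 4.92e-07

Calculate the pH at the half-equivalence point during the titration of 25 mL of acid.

At half-equivalence [HA] = [A⁻], so Henderson-Hasselbalch gives pH = pKa = -log(4.92e-07) = 6.31.

pH = pKa = 6.31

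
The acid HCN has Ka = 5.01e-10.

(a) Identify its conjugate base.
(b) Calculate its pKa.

(a) The conjugate base is formed by removing one H⁺ from HCN, giving CN⁻. (b) pKa = -log(Ka) = -log(5.01e-10) = 9.30.

Conjugate base: CN⁻; pK_a = 9.30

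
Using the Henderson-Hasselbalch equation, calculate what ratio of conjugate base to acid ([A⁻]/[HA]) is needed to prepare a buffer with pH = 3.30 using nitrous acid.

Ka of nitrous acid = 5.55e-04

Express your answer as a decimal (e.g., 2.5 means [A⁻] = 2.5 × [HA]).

pKa = -log(5.55e-04) = 3.2557. pH = pKa + log([A⁻]/[HA]), so log([A⁻]/[HA]) = pH − pKa = 3.30 − 3.2557 = 0.0443. [A⁻]/[HA] = 10^(0.0443) = 1.11

[A⁻]/[HA] = 1.11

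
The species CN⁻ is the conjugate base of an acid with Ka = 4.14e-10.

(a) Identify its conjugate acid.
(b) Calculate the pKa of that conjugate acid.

(a) The conjugate acid is formed by adding one H⁺ to CN⁻, giving HCN. (b) pKa = -log(Ka) = -log(4.14e-10) = 9.38.

Conjugate acid: HCN; pK_a = 9.38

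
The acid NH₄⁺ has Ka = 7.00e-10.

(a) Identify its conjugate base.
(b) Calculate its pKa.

(a) The conjugate base is formed by removing one H⁺ from NH₄⁺, giving NH₃. (b) pKa = -log(Ka) = -log(7.00e-10) = 9.15.

Conjugate base: NH₃; pK_a = 9.15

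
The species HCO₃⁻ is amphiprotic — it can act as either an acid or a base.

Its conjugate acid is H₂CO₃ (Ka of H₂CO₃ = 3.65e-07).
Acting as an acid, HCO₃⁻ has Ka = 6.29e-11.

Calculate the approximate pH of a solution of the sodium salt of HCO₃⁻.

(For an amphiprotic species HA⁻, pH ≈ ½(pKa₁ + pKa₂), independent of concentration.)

pKa₁ = -log(3.65e-07) = 6.44; pKa₂ = -log(6.29e-11) = 10.20. For an amphiprotic species, pH ≈ ½(pKa₁ + pKa₂) = ½(6.44 + 10.20) = 8.32.

pH = 8.32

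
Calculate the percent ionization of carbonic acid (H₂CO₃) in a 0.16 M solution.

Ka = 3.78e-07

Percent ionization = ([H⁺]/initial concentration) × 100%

Using Ka equilibrium: x² + Ka×x - Ka×C = 0. Solving: [H⁺] = 2.4574e-04. Percent = (2.4574e-04/0.16) × 100

Percent ionization = 0.154%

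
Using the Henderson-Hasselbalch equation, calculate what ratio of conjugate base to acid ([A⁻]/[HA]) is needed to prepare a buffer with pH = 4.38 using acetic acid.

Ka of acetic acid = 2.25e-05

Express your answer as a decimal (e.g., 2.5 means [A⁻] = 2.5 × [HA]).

pKa = -log(2.25e-05) = 4.6478. pH = pKa + log([A⁻]/[HA]), so log([A⁻]/[HA]) = pH − pKa = 4.38 − 4.6478 = -0.2678. [A⁻]/[HA] = 10^(-0.2678) = 0.540

[A⁻]/[HA] = 0.540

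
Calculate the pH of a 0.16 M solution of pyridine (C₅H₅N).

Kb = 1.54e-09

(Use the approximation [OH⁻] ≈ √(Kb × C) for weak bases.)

[OH⁻] = √(Kb × C) = √(1.54e-09 × 0.16) = 1.5697e-05. pOH = 4.80, pH = 14 - pOH

pH = 9.20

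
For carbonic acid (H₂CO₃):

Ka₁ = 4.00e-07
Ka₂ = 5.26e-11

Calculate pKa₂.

pKa₂ = -log(Ka₂) = -log(5.26e-11) = 10.28.

pK_{a2} = 10.28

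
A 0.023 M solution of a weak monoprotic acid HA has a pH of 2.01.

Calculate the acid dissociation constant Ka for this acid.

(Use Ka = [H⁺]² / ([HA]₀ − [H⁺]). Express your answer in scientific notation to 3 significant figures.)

[H⁺] = 10^(−pH) = 10^(−2.01) = 9.772e-03 M. For HA ⇌ H⁺ + A⁻, Ka = [H⁺][A⁻]/[HA] = [H⁺]² / ([HA]₀ − [H⁺]) = (9.772e-03)² / (0.023 − 9.772e-03) = 7.22e-03.

K_a = 7.22e-03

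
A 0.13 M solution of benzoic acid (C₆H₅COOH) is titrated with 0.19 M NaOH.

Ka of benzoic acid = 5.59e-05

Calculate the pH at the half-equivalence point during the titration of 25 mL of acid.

At half-equivalence [HA] = [A⁻], so Henderson-Hasselbalch gives pH = pKa = -log(5.59e-05) = 4.25.

pH = pKa = 4.25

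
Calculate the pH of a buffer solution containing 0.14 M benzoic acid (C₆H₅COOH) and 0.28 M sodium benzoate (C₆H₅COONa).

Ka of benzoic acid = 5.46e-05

pKa = -log(5.46e-05) = 4.26. pH = pKa + log([A⁻]/[HA]) = 4.26 + log(0.28/0.14)

pH = 4.56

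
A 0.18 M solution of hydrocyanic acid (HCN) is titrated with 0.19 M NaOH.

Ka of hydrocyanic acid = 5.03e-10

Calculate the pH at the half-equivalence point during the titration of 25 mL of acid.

At half-equivalence [HA] = [A⁻], so Henderson-Hasselbalch gives pH = pKa = -log(5.03e-10) = 9.30.

pH = pKa = 9.30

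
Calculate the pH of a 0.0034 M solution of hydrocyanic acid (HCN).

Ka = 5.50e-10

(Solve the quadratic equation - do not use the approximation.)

x² + Ka×x - Ka×C = 0. Using quadratic formula: [H⁺] = 1.3672e-06

pH = 5.86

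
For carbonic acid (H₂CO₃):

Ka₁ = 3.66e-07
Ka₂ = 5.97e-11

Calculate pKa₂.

pKa₂ = -log(Ka₂) = -log(5.97e-11) = 10.22.

pK_{a2} = 10.22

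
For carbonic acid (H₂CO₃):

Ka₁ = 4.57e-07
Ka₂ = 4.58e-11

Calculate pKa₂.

pKa₂ = -log(Ka₂) = -log(4.58e-11) = 10.34.

pK_{a2} = 10.34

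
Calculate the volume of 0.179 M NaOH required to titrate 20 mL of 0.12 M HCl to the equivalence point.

At equivalence: moles acid = moles base. moles HCl = 0.12 × 20/1000 = 0.0024 mol. V_base = moles / 0.179 × 1000 = 13.4 mL.

V_{base} = 13.4 mL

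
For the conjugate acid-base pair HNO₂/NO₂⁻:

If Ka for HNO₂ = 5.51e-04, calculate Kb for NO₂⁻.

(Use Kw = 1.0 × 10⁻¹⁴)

For a conjugate pair Ka × Kb = Kw, so Kb = Kw/Ka = 1.0 × 10⁻¹⁴ / 5.51e-04 = 1.81e-11.

K_b = 1.81e-11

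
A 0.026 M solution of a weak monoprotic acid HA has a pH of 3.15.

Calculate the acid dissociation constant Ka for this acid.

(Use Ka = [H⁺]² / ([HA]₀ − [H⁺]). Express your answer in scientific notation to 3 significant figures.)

[H⁺] = 10^(−pH) = 10^(−3.15) = 7.079e-04 M. For HA ⇌ H⁺ + A⁻, Ka = [H⁺][A⁻]/[HA] = [H⁺]² / ([HA]₀ − [H⁺]) = (7.079e-04)² / (0.026 − 7.079e-04) = 1.98e-05.

K_a = 1.98e-05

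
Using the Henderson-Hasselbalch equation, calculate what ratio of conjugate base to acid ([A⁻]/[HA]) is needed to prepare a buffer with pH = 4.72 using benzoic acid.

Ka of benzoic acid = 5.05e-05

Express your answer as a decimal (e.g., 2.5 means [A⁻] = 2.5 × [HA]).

pKa = -log(5.05e-05) = 4.2967. pH = pKa + log([A⁻]/[HA]), so log([A⁻]/[HA]) = pH − pKa = 4.72 − 4.2967 = 0.4233. [A⁻]/[HA] = 10^(0.4233) = 2.65

[A⁻]/[HA] = 2.65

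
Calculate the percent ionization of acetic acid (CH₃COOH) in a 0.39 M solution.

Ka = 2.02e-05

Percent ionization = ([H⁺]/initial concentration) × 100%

Using Ka equilibrium: x² + Ka×x - Ka×C = 0. Solving: [H⁺] = 2.7967e-03. Percent = (2.7967e-03/0.39) × 100

Percent ionization = 0.717%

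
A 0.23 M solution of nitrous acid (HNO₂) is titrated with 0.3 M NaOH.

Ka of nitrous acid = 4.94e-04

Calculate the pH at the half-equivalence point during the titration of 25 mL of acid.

At half-equivalence [HA] = [A⁻], so Henderson-Hasselbalch gives pH = pKa = -log(4.94e-04) = 3.31.

pH = pKa = 3.31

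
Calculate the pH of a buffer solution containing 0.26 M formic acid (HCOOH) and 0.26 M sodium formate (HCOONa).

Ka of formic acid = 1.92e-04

pKa = -log(1.92e-04) = 3.72. pH = pKa + log([A⁻]/[HA]) = 3.72 + log(0.26/0.26)

pH = 3.72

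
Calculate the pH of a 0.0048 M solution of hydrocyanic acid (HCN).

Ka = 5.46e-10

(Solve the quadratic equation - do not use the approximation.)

x² + Ka×x - Ka×C = 0. Using quadratic formula: [H⁺] = 1.6186e-06

pH = 5.79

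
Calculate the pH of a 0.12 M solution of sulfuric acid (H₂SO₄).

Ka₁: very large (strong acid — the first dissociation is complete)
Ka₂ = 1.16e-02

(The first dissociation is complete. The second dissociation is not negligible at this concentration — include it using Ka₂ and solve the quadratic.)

First dissociation is complete: [H⁺]₀ = [HSO₄⁻]₀ = C = 0.12 M. Second dissociation HSO₄⁻ ⇌ H⁺ + SO₄²⁻: let x = [SO₄²⁻]. Ka₂ = (C + x)·x / (C − x) = 1.16e-02 → x² + (C + Ka₂)·x − Ka₂·C = 0 → x² + 0.13160·x − 1.392e-03 = 0. x = (−0.13160 + √(0.13160² + 4 × 1.392e-03)) / 2 = 9.8415e-03 M. [H⁺] = C + x = 0.12 + 9.8415e-03 = 1.2984e-01 M. pH = -log(1.2984e-01) = 0.89.

pH = 0.89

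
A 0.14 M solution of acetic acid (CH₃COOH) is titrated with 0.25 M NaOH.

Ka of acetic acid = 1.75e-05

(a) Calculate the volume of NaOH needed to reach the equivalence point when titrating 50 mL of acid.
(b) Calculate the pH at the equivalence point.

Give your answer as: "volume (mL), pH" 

moles acid = 0.14 × 50/1000 = 0.007 mol; V_base = moles/0.25 × 1000 = 28.0 mL. At equivalence only the conjugate base is present: [A⁻] = 0.007/0.078 = 8.9744e-02 M. Kb = Kw/Ka = 5.71e-10; [OH⁻] = √(Kb × [A⁻]) = 7.1611e-06; pOH = 5.15; pH = 14 - pOH = 8.85.

V = 28.0 mL, pH = 8.85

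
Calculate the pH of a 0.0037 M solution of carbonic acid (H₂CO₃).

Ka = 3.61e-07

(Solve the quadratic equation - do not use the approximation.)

x² + Ka×x - Ka×C = 0. Using quadratic formula: [H⁺] = 3.6367e-05

pH = 4.44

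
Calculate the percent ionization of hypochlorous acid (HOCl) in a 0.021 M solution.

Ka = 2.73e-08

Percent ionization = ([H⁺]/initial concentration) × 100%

Using Ka equilibrium: x² + Ka×x - Ka×C = 0. Solving: [H⁺] = 2.3930e-05. Percent = (2.3930e-05/0.021) × 100

Percent ionization = 0.114%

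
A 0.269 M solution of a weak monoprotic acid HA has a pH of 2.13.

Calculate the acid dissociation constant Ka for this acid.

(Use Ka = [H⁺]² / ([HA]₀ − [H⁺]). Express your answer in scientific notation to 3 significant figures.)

[H⁺] = 10^(−pH) = 10^(−2.13) = 7.413e-03 M. For HA ⇌ H⁺ + A⁻, Ka = [H⁺][A⁻]/[HA] = [H⁺]² / ([HA]₀ − [H⁺]) = (7.413e-03)² / (0.269 − 7.413e-03) = 2.10e-04.

K_a = 2.10e-04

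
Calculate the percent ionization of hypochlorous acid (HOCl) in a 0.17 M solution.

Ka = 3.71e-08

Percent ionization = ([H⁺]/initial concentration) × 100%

Using Ka equilibrium: x² + Ka×x - Ka×C = 0. Solving: [H⁺] = 7.9398e-05. Percent = (7.9398e-05/0.17) × 100

Percent ionization = 0.0467%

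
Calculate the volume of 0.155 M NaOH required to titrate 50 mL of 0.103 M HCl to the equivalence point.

At equivalence: moles acid = moles base. moles HCl = 0.103 × 50/1000 = 0.00515 mol. V_base = moles / 0.155 × 1000 = 33.2 mL.

V_{base} = 33.2 mL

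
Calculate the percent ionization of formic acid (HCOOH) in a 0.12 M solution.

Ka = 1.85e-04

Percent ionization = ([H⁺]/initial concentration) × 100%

Using Ka equilibrium: x² + Ka×x - Ka×C = 0. Solving: [H⁺] = 4.6201e-03. Percent = (4.6201e-03/0.12) × 100

Percent ionization = 3.85%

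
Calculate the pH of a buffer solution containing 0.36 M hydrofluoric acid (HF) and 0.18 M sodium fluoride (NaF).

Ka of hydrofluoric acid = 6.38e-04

pKa = -log(6.38e-04) = 3.20. pH = pKa + log([A⁻]/[HA]) = 3.20 + log(0.18/0.36)

pH = 2.89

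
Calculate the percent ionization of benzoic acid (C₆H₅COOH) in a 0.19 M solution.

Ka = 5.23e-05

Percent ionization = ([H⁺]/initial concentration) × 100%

Using Ka equilibrium: x² + Ka×x - Ka×C = 0. Solving: [H⁺] = 3.1263e-03. Percent = (3.1263e-03/0.19) × 100

Percent ionization = 1.65%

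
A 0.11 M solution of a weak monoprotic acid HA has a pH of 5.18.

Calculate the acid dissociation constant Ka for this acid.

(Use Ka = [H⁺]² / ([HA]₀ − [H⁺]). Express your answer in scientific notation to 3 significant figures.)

[H⁺] = 10^(−pH) = 10^(−5.18) = 6.607e-06 M. For HA ⇌ H⁺ + A⁻, Ka = [H⁺][A⁻]/[HA] = [H⁺]² / ([HA]₀ − [H⁺]) = (6.607e-06)² / (0.11 − 6.607e-06) = 3.97e-10.

K_a = 3.97e-10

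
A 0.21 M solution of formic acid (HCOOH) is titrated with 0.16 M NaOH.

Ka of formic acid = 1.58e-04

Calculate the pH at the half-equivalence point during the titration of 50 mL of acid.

At half-equivalence [HA] = [A⁻], so Henderson-Hasselbalch gives pH = pKa = -log(1.58e-04) = 3.80.

pH = pKa = 3.80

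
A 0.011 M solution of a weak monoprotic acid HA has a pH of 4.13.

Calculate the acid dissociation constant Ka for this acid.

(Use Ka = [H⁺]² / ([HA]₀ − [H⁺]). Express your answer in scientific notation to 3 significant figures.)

[H⁺] = 10^(−pH) = 10^(−4.13) = 7.413e-05 M. For HA ⇌ H⁺ + A⁻, Ka = [H⁺][A⁻]/[HA] = [H⁺]² / ([HA]₀ − [H⁺]) = (7.413e-05)² / (0.011 − 7.413e-05) = 5.03e-07.

K_a = 5.03e-07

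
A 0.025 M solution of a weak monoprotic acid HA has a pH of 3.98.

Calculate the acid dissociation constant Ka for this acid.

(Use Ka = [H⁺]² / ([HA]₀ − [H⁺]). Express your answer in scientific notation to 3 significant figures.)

[H⁺] = 10^(−pH) = 10^(−3.98) = 1.047e-04 M. For HA ⇌ H⁺ + A⁻, Ka = [H⁺][A⁻]/[HA] = [H⁺]² / ([HA]₀ − [H⁺]) = (1.047e-04)² / (0.025 − 1.047e-04) = 4.40e-07.

K_a = 4.40e-07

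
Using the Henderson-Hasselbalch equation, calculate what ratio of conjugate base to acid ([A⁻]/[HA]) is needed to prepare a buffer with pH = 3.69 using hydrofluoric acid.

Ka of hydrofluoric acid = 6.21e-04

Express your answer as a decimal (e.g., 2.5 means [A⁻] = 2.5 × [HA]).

pKa = -log(6.21e-04) = 3.2069. pH = pKa + log([A⁻]/[HA]), so log([A⁻]/[HA]) = pH − pKa = 3.69 − 3.2069 = 0.4831. [A⁻]/[HA] = 10^(0.4831) = 3.04

[A⁻]/[HA] = 3.04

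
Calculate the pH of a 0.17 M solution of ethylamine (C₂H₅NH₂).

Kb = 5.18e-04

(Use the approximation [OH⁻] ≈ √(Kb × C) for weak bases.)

[OH⁻] = √(Kb × C) = √(5.18e-04 × 0.17) = 9.3840e-03. pOH = 2.03, pH = 14 - pOH

pH = 11.97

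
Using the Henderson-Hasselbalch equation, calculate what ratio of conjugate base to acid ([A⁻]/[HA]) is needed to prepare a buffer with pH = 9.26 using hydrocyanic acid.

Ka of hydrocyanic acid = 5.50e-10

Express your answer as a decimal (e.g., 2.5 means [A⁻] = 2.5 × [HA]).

pKa = -log(5.50e-10) = 9.2596. pH = pKa + log([A⁻]/[HA]), so log([A⁻]/[HA]) = pH − pKa = 9.26 − 9.2596 = 0.0004. [A⁻]/[HA] = 10^(0.0004) = 1.00

[A⁻]/[HA] = 1.00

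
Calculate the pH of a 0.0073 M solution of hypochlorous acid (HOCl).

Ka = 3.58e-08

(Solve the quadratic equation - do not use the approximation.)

x² + Ka×x - Ka×C = 0. Using quadratic formula: [H⁺] = 1.6148e-05

pH = 4.79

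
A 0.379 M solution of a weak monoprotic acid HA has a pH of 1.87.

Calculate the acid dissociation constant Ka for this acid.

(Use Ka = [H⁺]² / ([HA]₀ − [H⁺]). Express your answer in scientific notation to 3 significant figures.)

[H⁺] = 10^(−pH) = 10^(−1.87) = 1.349e-02 M. For HA ⇌ H⁺ + A⁻, Ka = [H⁺][A⁻]/[HA] = [H⁺]² / ([HA]₀ − [H⁺]) = (1.349e-02)² / (0.379 − 1.349e-02) = 4.98e-04.

K_a = 4.98e-04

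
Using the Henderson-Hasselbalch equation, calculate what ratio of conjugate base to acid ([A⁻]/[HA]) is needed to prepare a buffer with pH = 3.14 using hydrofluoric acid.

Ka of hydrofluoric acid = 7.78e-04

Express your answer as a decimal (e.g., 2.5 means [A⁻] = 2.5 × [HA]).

pKa = -log(7.78e-04) = 3.1090. pH = pKa + log([A⁻]/[HA]), so log([A⁻]/[HA]) = pH − pKa = 3.14 − 3.1090 = 0.0310. [A⁻]/[HA] = 10^(0.0310) = 1.07

[A⁻]/[HA] = 1.07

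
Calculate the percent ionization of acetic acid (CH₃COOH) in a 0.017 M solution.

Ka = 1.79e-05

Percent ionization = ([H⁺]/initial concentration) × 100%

Using Ka equilibrium: x² + Ka×x - Ka×C = 0. Solving: [H⁺] = 5.4276e-04. Percent = (5.4276e-04/0.017) × 100

Percent ionization = 3.19%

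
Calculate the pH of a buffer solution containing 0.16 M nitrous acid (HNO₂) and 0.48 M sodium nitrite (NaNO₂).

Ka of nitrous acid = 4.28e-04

pKa = -log(4.28e-04) = 3.37. pH = pKa + log([A⁻]/[HA]) = 3.37 + log(0.48/0.16)

pH = 3.85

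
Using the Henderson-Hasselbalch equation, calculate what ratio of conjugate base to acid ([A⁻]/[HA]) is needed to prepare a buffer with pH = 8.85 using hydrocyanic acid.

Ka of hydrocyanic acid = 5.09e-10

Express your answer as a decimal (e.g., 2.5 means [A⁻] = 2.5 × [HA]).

pKa = -log(5.09e-10) = 9.2933. pH = pKa + log([A⁻]/[HA]), so log([A⁻]/[HA]) = pH − pKa = 8.85 − 9.2933 = -0.4433. [A⁻]/[HA] = 10^(-0.4433) = 0.360

[A⁻]/[HA] = 0.360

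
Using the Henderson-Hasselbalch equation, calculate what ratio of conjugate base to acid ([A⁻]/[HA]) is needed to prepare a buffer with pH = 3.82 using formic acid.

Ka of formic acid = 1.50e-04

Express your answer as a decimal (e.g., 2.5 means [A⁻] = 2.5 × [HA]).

pKa = -log(1.50e-04) = 3.8239. pH = pKa + log([A⁻]/[HA]), so log([A⁻]/[HA]) = pH − pKa = 3.82 − 3.8239 = -0.0039. [A⁻]/[HA] = 10^(-0.0039) = 0.991

[A⁻]/[HA] = 0.991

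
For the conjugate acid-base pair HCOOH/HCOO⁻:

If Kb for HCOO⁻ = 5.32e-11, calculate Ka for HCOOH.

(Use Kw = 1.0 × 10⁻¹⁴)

For a conjugate pair Ka × Kb = Kw, so Ka = Kw/Kb = 1.0 × 10⁻¹⁴ / 5.32e-11 = 1.88e-04.

K_a = 1.88e-04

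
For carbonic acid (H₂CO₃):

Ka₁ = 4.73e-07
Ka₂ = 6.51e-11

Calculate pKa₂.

pKa₂ = -log(Ka₂) = -log(6.51e-11) = 10.19.

pK_{a2} = 10.19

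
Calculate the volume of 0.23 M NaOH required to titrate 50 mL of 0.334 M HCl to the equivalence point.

At equivalence: moles acid = moles base. moles HCl = 0.334 × 50/1000 = 0.0167 mol. V_base = moles / 0.23 × 1000 = 72.6 mL.

V_{base} = 72.6 mL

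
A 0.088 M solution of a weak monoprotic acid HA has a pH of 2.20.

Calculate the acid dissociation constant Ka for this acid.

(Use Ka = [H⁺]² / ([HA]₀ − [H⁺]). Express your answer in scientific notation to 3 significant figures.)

[H⁺] = 10^(−pH) = 10^(−2.20) = 6.310e-03 M. For HA ⇌ H⁺ + A⁻, Ka = [H⁺][A⁻]/[HA] = [H⁺]² / ([HA]₀ − [H⁺]) = (6.310e-03)² / (0.088 − 6.310e-03) = 4.87e-04.

K_a = 4.87e-04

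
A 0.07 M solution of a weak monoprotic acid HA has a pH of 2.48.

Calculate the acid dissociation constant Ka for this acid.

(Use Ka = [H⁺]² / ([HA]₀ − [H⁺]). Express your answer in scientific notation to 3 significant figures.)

[H⁺] = 10^(−pH) = 10^(−2.48) = 3.311e-03 M. For HA ⇌ H⁺ + A⁻, Ka = [H⁺][A⁻]/[HA] = [H⁺]² / ([HA]₀ − [H⁺]) = (3.311e-03)² / (0.07 − 3.311e-03) = 1.64e-04.

K_a = 1.64e-04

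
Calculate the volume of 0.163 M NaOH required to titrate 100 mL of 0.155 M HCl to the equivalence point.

At equivalence: moles acid = moles base. moles HCl = 0.155 × 100/1000 = 0.0155 mol. V_base = moles / 0.163 × 1000 = 95.1 mL.

V_{base} = 95.1 mL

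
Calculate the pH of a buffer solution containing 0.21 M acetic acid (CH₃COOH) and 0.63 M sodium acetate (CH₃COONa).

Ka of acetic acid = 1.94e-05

pKa = -log(1.94e-05) = 4.71. pH = pKa + log([A⁻]/[HA]) = 4.71 + log(0.63/0.21)

pH = 5.19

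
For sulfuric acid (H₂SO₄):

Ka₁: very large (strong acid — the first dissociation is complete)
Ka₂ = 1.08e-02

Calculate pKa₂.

pKa₂ = -log(Ka₂) = -log(1.08e-02) = 1.97.

pK_{a2} = 1.97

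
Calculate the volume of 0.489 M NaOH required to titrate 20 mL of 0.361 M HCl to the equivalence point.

At equivalence: moles acid = moles base. moles HCl = 0.361 × 20/1000 = 0.00722 mol. V_base = moles / 0.489 × 1000 = 14.8 mL.

V_{base} = 14.8 mL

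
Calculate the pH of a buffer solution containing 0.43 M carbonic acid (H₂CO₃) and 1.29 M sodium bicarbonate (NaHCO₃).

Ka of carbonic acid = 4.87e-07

pKa = -log(4.87e-07) = 6.31. pH = pKa + log([A⁻]/[HA]) = 6.31 + log(1.29/0.43)

pH = 6.79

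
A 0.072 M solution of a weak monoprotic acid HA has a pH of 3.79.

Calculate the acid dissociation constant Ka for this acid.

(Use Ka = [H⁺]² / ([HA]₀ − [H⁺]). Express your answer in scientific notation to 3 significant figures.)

[H⁺] = 10^(−pH) = 10^(−3.79) = 1.622e-04 M. For HA ⇌ H⁺ + A⁻, Ka = [H⁺][A⁻]/[HA] = [H⁺]² / ([HA]₀ − [H⁺]) = (1.622e-04)² / (0.072 − 1.622e-04) = 3.66e-07.

K_a = 3.66e-07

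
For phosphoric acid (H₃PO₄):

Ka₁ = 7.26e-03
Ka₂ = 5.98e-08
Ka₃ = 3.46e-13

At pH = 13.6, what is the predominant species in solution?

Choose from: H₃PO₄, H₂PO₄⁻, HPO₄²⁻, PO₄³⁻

pKa₁ = 2.14, pKa₂ = 7.22, pKa₃ = 12.46. For a polyprotic acid the predominant species crosses at each pKa: below pKa_n the protonated form dominates, above it the deprotonated form does. At pH = 13.6, the predominant species is PO₄³⁻.

PO₄³⁻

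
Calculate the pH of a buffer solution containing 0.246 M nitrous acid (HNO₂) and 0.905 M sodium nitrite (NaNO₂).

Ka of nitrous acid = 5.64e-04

pKa = -log(5.64e-04) = 3.25. pH = pKa + log([A⁻]/[HA]) = 3.25 + log(0.905/0.246)

pH = 3.81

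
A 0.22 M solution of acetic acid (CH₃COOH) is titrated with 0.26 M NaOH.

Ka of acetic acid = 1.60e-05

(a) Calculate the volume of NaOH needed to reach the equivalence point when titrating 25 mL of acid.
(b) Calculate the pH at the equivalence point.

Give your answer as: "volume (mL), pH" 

moles acid = 0.22 × 25/1000 = 0.0055 mol; V_base = moles/0.26 × 1000 = 21.2 mL. At equivalence only the conjugate base is present: [A⁻] = 0.0055/0.046 = 1.1917e-01 M. Kb = Kw/Ka = 6.25e-10; [OH⁻] = √(Kb × [A⁻]) = 8.6301e-06; pOH = 5.06; pH = 14 - pOH = 8.94.

V = 21.2 mL, pH = 8.94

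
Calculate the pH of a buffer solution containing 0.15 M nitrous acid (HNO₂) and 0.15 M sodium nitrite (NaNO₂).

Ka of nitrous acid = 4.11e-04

pKa = -log(4.11e-04) = 3.39. pH = pKa + log([A⁻]/[HA]) = 3.39 + log(0.15/0.15)

pH = 3.39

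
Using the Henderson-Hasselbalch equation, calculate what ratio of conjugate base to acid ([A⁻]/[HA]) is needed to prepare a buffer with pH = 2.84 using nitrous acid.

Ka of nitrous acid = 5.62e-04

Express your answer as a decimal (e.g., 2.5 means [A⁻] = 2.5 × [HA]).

pKa = -log(5.62e-04) = 3.2503. pH = pKa + log([A⁻]/[HA]), so log([A⁻]/[HA]) = pH − pKa = 2.84 − 3.2503 = -0.4103. [A⁻]/[HA] = 10^(-0.4103) = 0.389

[A⁻]/[HA] = 0.389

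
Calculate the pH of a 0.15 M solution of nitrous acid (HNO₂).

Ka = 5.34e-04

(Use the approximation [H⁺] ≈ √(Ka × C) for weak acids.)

[H⁺] = √(Ka × C) = √(5.34e-04 × 0.15) = 8.9499e-03. pH = -log(8.9499e-03)

pH = 2.05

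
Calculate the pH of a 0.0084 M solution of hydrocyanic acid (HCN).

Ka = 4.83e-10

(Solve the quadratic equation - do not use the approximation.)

x² + Ka×x - Ka×C = 0. Using quadratic formula: [H⁺] = 2.0140e-06

pH = 5.70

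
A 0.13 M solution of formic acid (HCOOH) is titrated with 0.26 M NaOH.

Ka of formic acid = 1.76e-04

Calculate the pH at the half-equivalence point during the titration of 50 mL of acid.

At half-equivalence [HA] = [A⁻], so Henderson-Hasselbalch gives pH = pKa = -log(1.76e-04) = 3.75.

pH = pKa = 3.75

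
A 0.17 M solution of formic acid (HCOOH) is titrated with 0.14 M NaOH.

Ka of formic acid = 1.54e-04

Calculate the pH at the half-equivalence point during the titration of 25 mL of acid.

At half-equivalence [HA] = [A⁻], so Henderson-Hasselbalch gives pH = pKa = -log(1.54e-04) = 3.81.

pH = pKa = 3.81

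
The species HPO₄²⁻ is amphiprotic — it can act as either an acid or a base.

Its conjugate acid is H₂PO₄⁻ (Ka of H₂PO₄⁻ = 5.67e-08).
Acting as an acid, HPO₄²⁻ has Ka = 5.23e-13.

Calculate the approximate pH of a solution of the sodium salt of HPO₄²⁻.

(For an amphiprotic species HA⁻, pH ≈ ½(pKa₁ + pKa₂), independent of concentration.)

pKa₁ = -log(5.67e-08) = 7.25; pKa₂ = -log(5.23e-13) = 12.28. For an amphiprotic species, pH ≈ ½(pKa₁ + pKa₂) = ½(7.25 + 12.28) = 9.76.

pH = 9.76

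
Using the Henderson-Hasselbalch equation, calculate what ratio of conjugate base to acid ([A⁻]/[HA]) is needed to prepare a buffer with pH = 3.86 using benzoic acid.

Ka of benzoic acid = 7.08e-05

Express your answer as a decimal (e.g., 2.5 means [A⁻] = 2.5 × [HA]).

pKa = -log(7.08e-05) = 4.1500. pH = pKa + log([A⁻]/[HA]), so log([A⁻]/[HA]) = pH − pKa = 3.86 − 4.1500 = -0.2900. [A⁻]/[HA] = 10^(-0.2900) = 0.513

[A⁻]/[HA] = 0.513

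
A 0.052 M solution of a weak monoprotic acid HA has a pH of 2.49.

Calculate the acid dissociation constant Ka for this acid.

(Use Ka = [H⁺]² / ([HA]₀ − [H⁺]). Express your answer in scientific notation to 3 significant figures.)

[H⁺] = 10^(−pH) = 10^(−2.49) = 3.236e-03 M. For HA ⇌ H⁺ + A⁻, Ka = [H⁺][A⁻]/[HA] = [H⁺]² / ([HA]₀ − [H⁺]) = (3.236e-03)² / (0.052 − 3.236e-03) = 2.15e-04.

K_a = 2.15e-04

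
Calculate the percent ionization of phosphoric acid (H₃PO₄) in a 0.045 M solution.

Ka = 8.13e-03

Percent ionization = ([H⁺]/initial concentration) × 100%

Using Ka equilibrium: x² + Ka×x - Ka×C = 0. Solving: [H⁺] = 1.5489e-02. Percent = (1.5489e-02/0.045) × 100

Percent ionization = 34.4%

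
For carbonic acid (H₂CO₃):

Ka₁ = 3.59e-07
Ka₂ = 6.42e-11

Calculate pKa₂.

pKa₂ = -log(Ka₂) = -log(6.42e-11) = 10.19.

pK_{a2} = 10.19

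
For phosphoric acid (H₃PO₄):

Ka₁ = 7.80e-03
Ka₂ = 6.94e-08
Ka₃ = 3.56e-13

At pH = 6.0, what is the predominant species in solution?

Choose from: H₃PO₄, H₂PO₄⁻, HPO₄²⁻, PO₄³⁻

pKa₁ = 2.11, pKa₂ = 7.16, pKa₃ = 12.45. For a polyprotic acid the predominant species crosses at each pKa: below pKa_n the protonated form dominates, above it the deprotonated form does. At pH = 6.0, the predominant species is H₂PO₄⁻.

H₂PO₄⁻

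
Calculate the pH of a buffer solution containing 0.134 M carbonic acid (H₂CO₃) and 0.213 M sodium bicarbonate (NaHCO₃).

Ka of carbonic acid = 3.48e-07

pKa = -log(3.48e-07) = 6.46. pH = pKa + log([A⁻]/[HA]) = 6.46 + log(0.213/0.134)

pH = 6.66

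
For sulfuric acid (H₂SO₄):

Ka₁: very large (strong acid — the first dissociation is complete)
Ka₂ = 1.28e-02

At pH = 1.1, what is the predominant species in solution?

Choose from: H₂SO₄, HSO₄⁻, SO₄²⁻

The first dissociation is complete, so H₂SO₄ itself is never the predominant species in water; pKa₂ = -log(1.28e-02) = 1.89. For a polyprotic acid the predominant species crosses at each pKa: below pKa_n the protonated form dominates, above it the deprotonated form does. At pH = 1.1, the predominant species is HSO₄⁻.

HSO₄⁻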